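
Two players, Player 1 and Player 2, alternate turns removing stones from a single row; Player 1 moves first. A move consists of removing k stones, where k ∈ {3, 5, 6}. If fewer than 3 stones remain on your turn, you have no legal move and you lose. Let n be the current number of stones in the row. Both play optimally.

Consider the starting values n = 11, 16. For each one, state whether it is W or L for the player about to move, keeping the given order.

Compute win/loss labels from the base case upward. A position with no move is L. Any other position is W if it can reach an L in one move, else L.
n=0: no move → L
n=1: no move → L
n=2: no move → L
n=3: reaches L-position 0 → W
n=4: reaches L-position 1 → W
n=5: reaches L-position 2 → W
n=6: reaches L-position 1 → W
n=7: reaches L-position 2 → W
n=8: reaches L-position 2 → W
n=9: only reaches 6(W), 4(W), 3(W), all W → L
n=10: only reaches 7(W), 5(W), 4(W), all W → L
n=11: only reaches 8(W), 6(W), 5(W), all W → L
n=12: reaches L-position 9 → W
n=13: reaches L-position 10 → W
n=14: reaches L-position 11 → W
n=15: reaches L-position 10 → W
n=16: reaches L-position 11 → W

11: L, 16: W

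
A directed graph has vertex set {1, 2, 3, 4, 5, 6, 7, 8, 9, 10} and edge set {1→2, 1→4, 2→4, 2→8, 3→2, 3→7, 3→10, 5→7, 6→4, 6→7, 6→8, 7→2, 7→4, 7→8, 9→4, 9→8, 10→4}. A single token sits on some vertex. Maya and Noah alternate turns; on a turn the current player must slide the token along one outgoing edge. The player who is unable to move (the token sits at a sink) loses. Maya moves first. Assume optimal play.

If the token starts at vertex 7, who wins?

Maya wins.

Use the standard recursion: the mover loses at a terminal position; elsewhere, the mover wins exactly when some move hands the opponent an L position.
Every edge goes from a vertex to one that appears earlier in the order 4, 8, 2, 9, 7, 5, 6, 10, 1, 3, so processing vertices in that order labels each vertex after all of its successors.
4: no outgoing edge → L
8: no outgoing edge → L
2: →8(L), so W
9: →8(L), so W
7: →8(L), so W
5: →7(W) only, which is W, so L
6: →8(L), so W
10: →4(L), so W
1: →4(L), so W
3: →10(W), 7(W), 2(W) — all W, so L
The starting position 7 is W: Maya should move to 8, handing over an L position.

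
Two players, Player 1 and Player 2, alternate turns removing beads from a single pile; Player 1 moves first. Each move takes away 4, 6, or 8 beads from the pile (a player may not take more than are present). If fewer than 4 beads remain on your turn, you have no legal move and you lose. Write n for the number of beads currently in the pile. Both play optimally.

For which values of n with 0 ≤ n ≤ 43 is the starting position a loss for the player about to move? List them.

0, 1, 2, 3, 12, 13, 14, 15, 24, 25, 26, 27, 36, 37, 38, 39

Build the W/L table. Terminal = L. A non-terminal position is W if it has a move to some L; otherwise it is L.
n=0: no move → L
n=1: no move → L
n=2: no move → L
n=3: no move → L
n=4: reaches L-position 0 → W
n=5: reaches L-position 1 → W
n=6: reaches L-position 2 → W
n=7: reaches L-position 3 → W
n=8: reaches L-position 2 → W
n=9: reaches L-position 3 → W
n=10: reaches L-position 2 → W
n=11: reaches L-position 3 → W
n=12: only reaches 8(W), 6(W), 4(W), all W → L
n=13: only reaches 9(W), 7(W), 5(W), all W → L
n=14: only reaches 10(W), 8(W), 6(W), all W → L
n=15: only reaches 11(W), 9(W), 7(W), all W → L
n=16: reaches L-position 12 → W
n=17: reaches L-position 13 → W
n=18: reaches L-position 14 → W
n=19: reaches L-position 15 → W
n=20: reaches L-position 14 → W
n=21: reaches L-position 15 → W
n=22: reaches L-position 14 → W
n=23: reaches L-position 15 → W
n=24: only reaches 20(W), 18(W), 16(W), all W → L
n=25: only reaches 21(W), 19(W), 17(W), all W → L
n=26: only reaches 22(W), 20(W), 18(W), all W → L
n=27: only reaches 23(W), 21(W), 19(W), all W → L
n=28: reaches L-position 24 → W
n=29: reaches L-position 25 → W
n=30: reaches L-position 26 → W
n=31: reaches L-position 27 → W
n=32: reaches L-position 26 → W
n=33: reaches L-position 27 → W
n=34: reaches L-position 26 → W
n=35: reaches L-position 27 → W
n=36: only reaches 32(W), 30(W), 28(W), all W → L
n=37: only reaches 33(W), 31(W), 29(W), all W → L
n=38: only reaches 34(W), 32(W), 30(W), all W → L
n=39: only reaches 35(W), 33(W), 31(W), all W → L
n=40: reaches L-position 36 → W
n=41: reaches L-position 37 → W
n=42: reaches L-position 38 → W
n=43: reaches L-position 39 → W
The losing starting values of n are exactly the entries labelled L in this table (16 of them).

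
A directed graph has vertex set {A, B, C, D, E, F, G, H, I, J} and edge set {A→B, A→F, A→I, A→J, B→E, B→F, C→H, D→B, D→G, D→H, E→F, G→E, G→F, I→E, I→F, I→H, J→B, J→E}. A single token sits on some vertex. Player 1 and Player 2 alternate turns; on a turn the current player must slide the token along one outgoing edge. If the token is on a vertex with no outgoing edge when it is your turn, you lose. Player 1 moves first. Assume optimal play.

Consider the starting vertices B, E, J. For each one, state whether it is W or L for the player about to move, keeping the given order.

B: W, E: W, J: L

Classify positions by backward induction: terminal positions (no move available) are L. From any other position, the mover wins iff some move reaches an L.
Every edge goes from a vertex to one that appears earlier in the order H, F, E, I, B, G, J, A, C, D, so processing vertices in that order labels each vertex after all of its successors.
H: no outgoing edge → L
F: no outgoing edge → L
E: can move to F, which is L ⇒ W
I: can move to F, which is L ⇒ W
B: can move to F, which is L ⇒ W
G: can move to F, which is L ⇒ W
J: moves to B(W), E(W); every one is W ⇒ L
A: can move to J, which is L ⇒ W
C: can move to H, which is L ⇒ W
D: can move to H, which is L ⇒ W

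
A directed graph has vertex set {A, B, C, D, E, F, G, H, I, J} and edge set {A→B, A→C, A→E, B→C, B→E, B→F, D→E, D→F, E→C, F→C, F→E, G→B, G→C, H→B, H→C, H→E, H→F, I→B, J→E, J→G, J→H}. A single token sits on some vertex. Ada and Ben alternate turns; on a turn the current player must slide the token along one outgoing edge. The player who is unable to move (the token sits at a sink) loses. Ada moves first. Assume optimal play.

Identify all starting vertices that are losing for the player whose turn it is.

Use the standard recursion: the mover loses at a terminal position; elsewhere, the mover wins exactly when some move hands the opponent an L position.
Every edge goes from a vertex to one that appears earlier in the order C, E, F, B, G, D, H, J, I, A, so processing vertices in that order labels each vertex after all of its successors.
C: no outgoing edge → L
E: W (go to C, an L position)
F: W (go to C, an L position)
B: W (go to C, an L position)
G: W (go to C, an L position)
D: L (options F(W), E(W) are all W)
H: W (go to C, an L position)
J: L (options H(W), G(W), E(W) are all W)
I: L (sole option B(W) is W)
A: W (go to C, an L position)
Reading off the rows marked L gives the requested list; there are 4 such vertices.

C, D, I, J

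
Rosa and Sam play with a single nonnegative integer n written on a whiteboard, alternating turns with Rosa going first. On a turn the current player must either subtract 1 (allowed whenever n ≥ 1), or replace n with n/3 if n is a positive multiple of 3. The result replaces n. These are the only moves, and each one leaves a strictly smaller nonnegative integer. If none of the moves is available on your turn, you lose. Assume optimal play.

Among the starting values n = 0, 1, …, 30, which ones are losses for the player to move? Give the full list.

0, 2, 4, 7, 9, 11, 13, 15, 17, 19, 22, 24, 26, 28, 30

Classify positions by backward induction: terminal positions (no move available) are L. From any other position, the mover wins iff some move reaches an L.
n=0: no move → L
n=1: can move to 0, which is L ⇒ W
n=2: the only move is to 1(W), a W ⇒ L
n=3: can move to 2, which is L ⇒ W
n=4: the only move is to 3(W), a W ⇒ L
n=5: can move to 4, which is L ⇒ W
n=6: can move to 2, which is L ⇒ W
n=7: the only move is to 6(W), a W ⇒ L
n=8: can move to 7, which is L ⇒ W
n=9: moves to 3(W), 8(W); every one is W ⇒ L
n=10: can move to 9, which is L ⇒ W
n=11: the only move is to 10(W), a W ⇒ L
n=12: can move to 4, which is L ⇒ W
n=13: the only move is to 12(W), a W ⇒ L
n=14: can move to 13, which is L ⇒ W
n=15: moves to 5(W), 14(W); every one is W ⇒ L
n=16: can move to 15, which is L ⇒ W
n=17: the only move is to 16(W), a W ⇒ L
n=18: can move to 17, which is L ⇒ W
n=19: the only move is to 18(W), a W ⇒ L
n=20: can move to 19, which is L ⇒ W
n=21: can move to 7, which is L ⇒ W
n=22: the only move is to 21(W), a W ⇒ L
n=23: can move to 22, which is L ⇒ W
n=24: moves to 8(W), 23(W); every one is W ⇒ L
n=25: can move to 24, which is L ⇒ W
n=26: the only move is to 25(W), a W ⇒ L
n=27: can move to 9, which is L ⇒ W
n=28: the only move is to 27(W), a W ⇒ L
n=29: can move to 28, which is L ⇒ W
n=30: moves to 10(W), 29(W); every one is W ⇒ L
Reading off the rows marked L gives the requested list; there are 15 such values of n.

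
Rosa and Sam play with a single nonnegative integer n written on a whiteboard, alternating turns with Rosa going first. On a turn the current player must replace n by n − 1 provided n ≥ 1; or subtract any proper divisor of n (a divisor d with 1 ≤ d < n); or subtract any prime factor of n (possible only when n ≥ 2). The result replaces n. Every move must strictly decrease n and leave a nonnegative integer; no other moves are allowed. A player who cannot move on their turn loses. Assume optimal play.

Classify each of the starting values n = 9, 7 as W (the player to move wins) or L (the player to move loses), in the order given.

9: L, 7: W

Compute win/loss labels from the base case upward. A position with no move is L. Any other position is W if it can reach an L in one move, else L.
n=0: no move → L
n=1: can move to 0, which is L ⇒ W
n=2: can move to 0, which is L ⇒ W
n=3: can move to 0, which is L ⇒ W
n=4: moves to 2(W), 3(W); every one is W ⇒ L
n=5: can move to 0, which is L ⇒ W
n=6: can move to 4, which is L ⇒ W
n=7: can move to 0, which is L ⇒ W
n=8: can move to 4, which is L ⇒ W
n=9: moves to 6(W), 8(W); every one is W ⇒ L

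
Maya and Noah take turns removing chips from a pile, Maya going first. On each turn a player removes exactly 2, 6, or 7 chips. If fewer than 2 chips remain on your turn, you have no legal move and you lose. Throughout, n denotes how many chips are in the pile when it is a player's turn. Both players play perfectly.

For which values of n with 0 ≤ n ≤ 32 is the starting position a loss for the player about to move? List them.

Use the standard recursion: the mover loses at a terminal position; elsewhere, the mover wins exactly when some move hands the opponent an L position.
n=0: no move → L
n=1: no move → L
n=2: reaches L-position 0 → W
n=3: reaches L-position 1 → W
n=4: only reaches 2(W), which is W → L
n=5: only reaches 3(W), which is W → L
n=6: reaches L-position 4 → W
n=7: reaches L-position 5 → W
n=8: reaches L-position 1 → W
n=9: only reaches 7(W), 3(W), 2(W), all W → L
n=10: reaches L-position 4 → W
n=11: reaches L-position 9 → W
n=12: reaches L-position 5 → W
n=13: only reaches 11(W), 7(W), 6(W), all W → L
n=14: only reaches 12(W), 8(W), 7(W), all W → L
n=15: reaches L-position 13 → W
n=16: reaches L-position 14 → W
n=17: only reaches 15(W), 11(W), 10(W), all W → L
n=18: only reaches 16(W), 12(W), 11(W), all W → L
n=19: reaches L-position 17 → W
n=20: reaches L-position 18 → W
n=21: reaches L-position 14 → W
n=22: only reaches 20(W), 16(W), 15(W), all W → L
n=23: reaches L-position 17 → W
n=24: reaches L-position 22 → W
n=25: reaches L-position 18 → W
n=26: only reaches 24(W), 20(W), 19(W), all W → L
n=27: only reaches 25(W), 21(W), 20(W), all W → L
n=28: reaches L-position 26 → W
n=29: reaches L-position 27 → W
n=30: only reaches 28(W), 24(W), 23(W), all W → L
n=31: only reaches 29(W), 25(W), 24(W), all W → L
n=32: reaches L-position 30 → W
Reading off the rows marked L gives the requested list; there are 14 such values of n.

0, 1, 4, 5, 9, 13, 14, 17, 18, 22, 26, 27, 30, 31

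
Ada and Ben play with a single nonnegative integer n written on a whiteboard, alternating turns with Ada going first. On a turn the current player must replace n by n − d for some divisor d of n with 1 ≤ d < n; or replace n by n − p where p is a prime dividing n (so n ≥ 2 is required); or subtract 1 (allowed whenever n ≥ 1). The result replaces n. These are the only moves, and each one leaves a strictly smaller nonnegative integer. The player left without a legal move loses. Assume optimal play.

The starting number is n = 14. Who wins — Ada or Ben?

Ben wins.

Build the W/L table. Terminal = L. A non-terminal position is W if it has a move to some L; otherwise it is L.
n=0: no move → L
n=1: W (go to 0, an L position)
n=2: W (go to 0, an L position)
n=3: W (go to 0, an L position)
n=4: L (options 2(W), 3(W) are all W)
n=5: W (go to 0, an L position)
n=6: W (go to 4, an L position)
n=7: W (go to 0, an L position)
n=8: W (go to 4, an L position)
n=9: L (options 6(W), 8(W) are all W)
n=10: W (go to 9, an L position)
n=11: W (go to 0, an L position)
n=12: W (go to 9, an L position)
n=13: W (go to 0, an L position)
n=14: L (options 7(W), 12(W), 13(W) are all W)
Every move from 14 reaches a W position, so the mover loses.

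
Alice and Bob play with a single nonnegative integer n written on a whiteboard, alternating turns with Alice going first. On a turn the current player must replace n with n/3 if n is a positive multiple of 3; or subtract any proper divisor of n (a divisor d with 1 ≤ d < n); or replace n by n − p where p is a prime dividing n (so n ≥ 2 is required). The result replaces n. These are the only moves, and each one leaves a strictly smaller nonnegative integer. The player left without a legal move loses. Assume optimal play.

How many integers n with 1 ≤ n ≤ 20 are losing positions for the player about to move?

Label each position W (a win for the player to move) or L (a loss). A position with no legal move is L; any other position is W exactly when some move reaches an L, and L when every move reaches a W.
n=0: no move → L
n=1: no move → L
n=2: can move to 0, which is L ⇒ W
n=3: can move to 0, which is L ⇒ W
n=4: moves to 2(W), 3(W); every one is W ⇒ L
n=5: can move to 0, which is L ⇒ W
n=6: can move to 4, which is L ⇒ W
n=7: can move to 0, which is L ⇒ W
n=8: can move to 4, which is L ⇒ W
n=9: moves to 3(W), 6(W), 8(W); every one is W ⇒ L
n=10: can move to 9, which is L ⇒ W
n=11: can move to 0, which is L ⇒ W
n=12: can move to 4, which is L ⇒ W
n=13: can move to 0, which is L ⇒ W
n=14: moves to 7(W), 12(W), 13(W); every one is W ⇒ L
n=15: can move to 14, which is L ⇒ W
n=16: can move to 14, which is L ⇒ W
n=17: can move to 0, which is L ⇒ W
n=18: can move to 9, which is L ⇒ W
n=19: can move to 0, which is L ⇒ W
n=20: moves to 10(W), 15(W), 16(W), 18(W), 19(W); every one is W ⇒ L
L entries with 1 ≤ n ≤ 20 (n=0 is outside the asked range and is not counted): n = 1, 4, 9, 14, 20; that makes 5.

5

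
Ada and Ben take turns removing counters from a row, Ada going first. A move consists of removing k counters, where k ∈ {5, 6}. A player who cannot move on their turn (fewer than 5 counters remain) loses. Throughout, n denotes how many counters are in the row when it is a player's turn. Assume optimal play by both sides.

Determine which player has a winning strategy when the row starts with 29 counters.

Positions with no move are L. A position that does have a move is losing for the player to move precisely when every available move leads to a winning position for the opponent. Fill in the labels:
n=0: no move → L
n=1: no move → L
n=2: no move → L
n=3: no move → L
n=4: no move → L
n=5: →0(L), so W
n=6: →1(L), so W
n=7: →2(L), so W
n=8: →3(L), so W
n=9: →4(L), so W
n=10: →4(L), so W
n=11: →6(W), 5(W) — all W, so L
n=12: →7(W), 6(W) — all W, so L
n=13: →8(W), 7(W) — all W, so L
n=14: →9(W), 8(W) — all W, so L
n=15: →10(W), 9(W) — all W, so L
n=16: →11(L), so W
n=17: →12(L), so W
n=18: →13(L), so W
n=19: →14(L), so W
n=20: →15(L), so W
n=21: →15(L), so W
n=22: →17(W), 16(W) — all W, so L
n=23: →18(W), 17(W) — all W, so L
n=24: →19(W), 18(W) — all W, so L
n=25: →20(W), 19(W) — all W, so L
n=26: →21(W), 20(W) — all W, so L
n=27: →22(L), so W
n=28: →23(L), so W
n=29: →24(L), so W
From 29 Ada can remove 5, leaving 24, reaching an L position.

Ada wins.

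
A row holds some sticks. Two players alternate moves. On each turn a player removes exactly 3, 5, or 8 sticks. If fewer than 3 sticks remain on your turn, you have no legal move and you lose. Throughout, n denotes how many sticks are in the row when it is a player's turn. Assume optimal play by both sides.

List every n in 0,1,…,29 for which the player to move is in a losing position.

0, 1, 2, 11, 12, 13, 22, 23, 24

Compute win/loss labels from the base case upward. A position with no move is L. Any other position is W if it can reach an L in one move, else L.
n=0: no move → L
n=1: no move → L
n=2: no move → L
n=3: reaches L-position 0 → W
n=4: reaches L-position 1 → W
n=5: reaches L-position 2 → W
n=6: reaches L-position 1 → W
n=7: reaches L-position 2 → W
n=8: reaches L-position 0 → W
n=9: reaches L-position 1 → W
n=10: reaches L-position 2 → W
n=11: only reaches 8(W), 6(W), 3(W), all W → L
n=12: only reaches 9(W), 7(W), 4(W), all W → L
n=13: only reaches 10(W), 8(W), 5(W), all W → L
n=14: reaches L-position 11 → W
n=15: reaches L-position 12 → W
n=16: reaches L-position 13 → W
n=17: reaches L-position 12 → W
n=18: reaches L-position 13 → W
n=19: reaches L-position 11 → W
n=20: reaches L-position 12 → W
n=21: reaches L-position 13 → W
n=22: only reaches 19(W), 17(W), 14(W), all W → L
n=23: only reaches 20(W), 18(W), 15(W), all W → L
n=24: only reaches 21(W), 19(W), 16(W), all W → L
n=25: reaches L-position 22 → W
n=26: reaches L-position 23 → W
n=27: reaches L-position 24 → W
n=28: reaches L-position 23 → W
n=29: reaches L-position 24 → W
Reading off the rows marked L gives the requested list; there are 9 such values of n.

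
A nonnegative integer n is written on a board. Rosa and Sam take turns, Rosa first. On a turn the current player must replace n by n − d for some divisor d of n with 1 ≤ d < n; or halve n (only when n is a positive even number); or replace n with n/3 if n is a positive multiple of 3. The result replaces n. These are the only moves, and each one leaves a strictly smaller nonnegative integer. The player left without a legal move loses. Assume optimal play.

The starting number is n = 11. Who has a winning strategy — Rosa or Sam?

Sam wins.

Use the standard recursion: the mover loses at a terminal position; elsewhere, the mover wins exactly when some move hands the opponent an L position.
n=0: no move → L
n=1: no move → L
n=2: reaches L-position 1 → W
n=3: reaches L-position 1 → W
n=4: only reaches 2(W), 3(W), all W → L
n=5: reaches L-position 4 → W
n=6: reaches L-position 4 → W
n=7: only reaches 6(W), which is W → L
n=8: reaches L-position 4 → W
n=9: only reaches 3(W), 6(W), 8(W), all W → L
n=10: reaches L-position 9 → W
n=11: only reaches 10(W), which is W → L
The starting position 11 is L: whatever Rosa does, the opponent receives a W position.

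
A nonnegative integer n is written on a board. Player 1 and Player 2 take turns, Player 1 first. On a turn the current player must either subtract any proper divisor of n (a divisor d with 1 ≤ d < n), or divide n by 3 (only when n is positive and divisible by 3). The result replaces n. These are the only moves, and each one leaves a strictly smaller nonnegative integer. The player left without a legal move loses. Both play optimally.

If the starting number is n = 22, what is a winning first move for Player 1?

Work bottom-up. With no move the player to move loses. Otherwise the position is W if at least one move leads to an L position for the opponent, and L if every move leads to a W.
n=0: no move → L
n=1: no move → L
n=2: can move to 1, which is L ⇒ W
n=3: can move to 1, which is L ⇒ W
n=4: moves to 2(W), 3(W); every one is W ⇒ L
n=5: can move to 4, which is L ⇒ W
n=6: can move to 4, which is L ⇒ W
n=7: the only move is to 6(W), a W ⇒ L
n=8: can move to 4, which is L ⇒ W
n=9: moves to 3(W), 6(W), 8(W); every one is W ⇒ L
n=10: can move to 9, which is L ⇒ W
n=11: the only move is to 10(W), a W ⇒ L
n=12: can move to 4, which is L ⇒ W
n=13: the only move is to 12(W), a W ⇒ L
n=14: can move to 7, which is L ⇒ W
n=15: moves to 5(W), 10(W), 12(W), 14(W); every one is W ⇒ L
n=16: can move to 15, which is L ⇒ W
n=17: the only move is to 16(W), a W ⇒ L
n=18: can move to 9, which is L ⇒ W
n=19: the only move is to 18(W), a W ⇒ L
n=20: can move to 15, which is L ⇒ W
n=21: can move to 7, which is L ⇒ W
n=22: can move to 11, which is L ⇒ W
From 22, the L positions reachable in one move are: 11.

Move to 11.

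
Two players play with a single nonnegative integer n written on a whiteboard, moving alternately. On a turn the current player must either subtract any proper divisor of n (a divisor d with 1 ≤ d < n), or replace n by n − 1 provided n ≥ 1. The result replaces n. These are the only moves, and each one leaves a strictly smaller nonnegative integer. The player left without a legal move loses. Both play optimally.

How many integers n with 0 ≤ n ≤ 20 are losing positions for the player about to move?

10

Compute win/loss labels from the base case upward. A position with no move is L. Any other position is W if it can reach an L in one move, else L.
n=0: no move → L
n=1: reaches L-position 0 → W
n=2: only reaches 1(W), which is W → L
n=3: reaches L-position 2 → W
n=4: reaches L-position 2 → W
n=5: only reaches 4(W), which is W → L
n=6: reaches L-position 5 → W
n=7: only reaches 6(W), which is W → L
n=8: reaches L-position 7 → W
n=9: only reaches 6(W), 8(W), all W → L
n=10: reaches L-position 5 → W
n=11: only reaches 10(W), which is W → L
n=12: reaches L-position 9 → W
n=13: only reaches 12(W), which is W → L
n=14: reaches L-position 7 → W
n=15: only reaches 10(W), 12(W), 14(W), all W → L
n=16: reaches L-position 15 → W
n=17: only reaches 16(W), which is W → L
n=18: reaches L-position 9 → W
n=19: only reaches 18(W), which is W → L
n=20: reaches L-position 15 → W
L entries with 0 ≤ n ≤ 20: n = 0, 2, 5, 7, 9, 11, 13, 15, 17, 19; that makes 10.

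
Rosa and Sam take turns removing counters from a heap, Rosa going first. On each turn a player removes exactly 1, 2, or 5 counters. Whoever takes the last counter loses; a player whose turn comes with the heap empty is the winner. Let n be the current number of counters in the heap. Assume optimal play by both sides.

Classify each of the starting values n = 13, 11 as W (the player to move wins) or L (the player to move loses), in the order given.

Positions with no move are W. A position that does have a move is losing for the player to move precisely when every available move leads to a winning position for the opponent. Fill in the labels:
n=0: no move; the opponent has just taken the last counter and therefore loses → W
n=1: →0(W) only, which is W, so L
n=2: →1(L), so W
n=3: →1(L), so W
n=4: →3(W), 2(W) — all W, so L
n=5: →4(L), so W
n=6: →4(L), so W
n=7: →6(W), 5(W), 2(W) — all W, so L
n=8: →7(L), so W
n=9: →7(L), so W
n=10: →9(W), 8(W), 5(W) — all W, so L
n=11: →10(L), so W
n=12: →10(L), so W
n=13: →12(W), 11(W), 8(W) — all W, so L

13: L, 11: W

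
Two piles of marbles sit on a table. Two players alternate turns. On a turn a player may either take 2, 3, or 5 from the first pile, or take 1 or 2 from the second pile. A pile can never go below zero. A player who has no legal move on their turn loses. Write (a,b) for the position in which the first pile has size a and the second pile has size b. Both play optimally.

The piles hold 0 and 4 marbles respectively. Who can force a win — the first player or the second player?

Label each position W (a win for the player to move) or L (a loss). A position with no legal move is L; any other position is W exactly when some move reaches an L, and L when every move reaches a W.
No move ever increases a pile, so every position that can arise here has a ≤ 0 and b ≤ 4; it is enough to label the cells with 0 ≤ a ≤ 0 and 0 ≤ b ≤ 4.
Every move lowers a or b (never raises either), so fill the grid row by row in increasing a, and left to right within a row: each cell's successors are then already labelled.
      b=0  b=1  b=2  b=3  b=4
a=0:    L    W    W    L    W
Cells with no legal move (terminal, hence L): (0,0).
The remaining L cells, each justified by listing all of its moves:
(0,3): only reaches (0,2)(W), (0,1)(W), all W → L
Every other cell has at least one move into one of the L cells above, so it is W.
From (0,4) the player to move can move to (0,3), reaching an L position.

The first player wins.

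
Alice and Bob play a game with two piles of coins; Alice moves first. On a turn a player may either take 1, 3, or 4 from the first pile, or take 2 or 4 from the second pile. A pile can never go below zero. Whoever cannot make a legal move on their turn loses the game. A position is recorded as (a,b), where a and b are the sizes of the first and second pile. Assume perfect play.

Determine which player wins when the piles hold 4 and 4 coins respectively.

Compute win/loss labels from the base case upward. A position with no move is L. Any other position is W if it can reach an L in one move, else L.
No move ever increases a pile, so every position that can arise here has a ≤ 4 and b ≤ 4; it is enough to label the cells with 0 ≤ a ≤ 4 and 0 ≤ b ≤ 4.
Every move lowers a or b (never raises either), so fill the grid row by row in increasing a, and left to right within a row: each cell's successors are then already labelled.
      b=0  b=1  b=2  b=3  b=4
a=0:    L    L    W    W    W
a=1:    W    W    L    L    W
a=2:    L    L    W    W    W
a=3:    W    W    L    L    W
a=4:    W    W    W    W    L
Cells with no legal move (terminal, hence L): (0,0), (0,1).
The remaining L cells, each justified by listing all of its moves:
(1,2): moves to (0,2)(W), (1,0)(W); every one is W ⇒ L
(1,3): moves to (0,3)(W), (1,1)(W); every one is W ⇒ L
(2,0): the only move is to (1,0)(W), a W ⇒ L
(2,1): the only move is to (1,1)(W), a W ⇒ L
(3,2): moves to (2,2)(W), (0,2)(W), (3,0)(W); every one is W ⇒ L
(3,3): moves to (2,3)(W), (0,3)(W), (3,1)(W); every one is W ⇒ L
(4,4): moves to (3,4)(W), (1,4)(W), (0,4)(W), (4,2)(W), (4,0)(W); every one is W ⇒ L
Every other cell has at least one move into one of the L cells above, so it is W.
The starting position (4,4) is L: whatever Alice does, the opponent receives a W position.

Bob wins.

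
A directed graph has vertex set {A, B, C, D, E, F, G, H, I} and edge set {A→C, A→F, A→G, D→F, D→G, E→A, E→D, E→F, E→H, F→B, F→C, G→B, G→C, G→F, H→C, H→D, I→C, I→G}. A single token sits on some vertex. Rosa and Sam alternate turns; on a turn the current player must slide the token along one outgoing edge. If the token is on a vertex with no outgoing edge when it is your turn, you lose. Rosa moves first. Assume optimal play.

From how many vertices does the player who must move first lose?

Positions with no move are L. A position that does have a move is losing for the player to move precisely when every available move leads to a winning position for the opponent. Fill in the labels:
Every edge goes from a vertex to one that appears earlier in the order B, C, F, G, D, H, I, A, E, so processing vertices in that order labels each vertex after all of its successors.
B: no outgoing edge → L
C: no outgoing edge → L
F: W (go to C, an L position)
G: W (go to C, an L position)
D: L (options G(W), F(W) are all W)
H: W (go to D, an L position)
I: W (go to C, an L position)
A: W (go to C, an L position)
E: W (go to D, an L position)
The L vertices are B, C, D; that is 3 in all.

3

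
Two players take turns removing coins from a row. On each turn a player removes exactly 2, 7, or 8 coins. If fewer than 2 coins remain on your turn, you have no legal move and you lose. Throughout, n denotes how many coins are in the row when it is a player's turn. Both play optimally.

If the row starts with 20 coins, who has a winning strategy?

Build the W/L table. Terminal = L. A non-terminal position is W if it has a move to some L; otherwise it is L.
n=0: no move → L
n=1: no move → L
n=2: can move to 0, which is L ⇒ W
n=3: can move to 1, which is L ⇒ W
n=4: the only move is to 2(W), a W ⇒ L
n=5: the only move is to 3(W), a W ⇒ L
n=6: can move to 4, which is L ⇒ W
n=7: can move to 5, which is L ⇒ W
n=8: can move to 1, which is L ⇒ W
n=9: can move to 1, which is L ⇒ W
n=10: moves to 8(W), 3(W), 2(W); every one is W ⇒ L
n=11: can move to 4, which is L ⇒ W
n=12: can move to 10, which is L ⇒ W
n=13: can move to 5, which is L ⇒ W
n=14: moves to 12(W), 7(W), 6(W); every one is W ⇒ L
n=15: moves to 13(W), 8(W), 7(W); every one is W ⇒ L
n=16: can move to 14, which is L ⇒ W
n=17: can move to 15, which is L ⇒ W
n=18: can move to 10, which is L ⇒ W
n=19: moves to 17(W), 12(W), 11(W); every one is W ⇒ L
n=20: moves to 18(W), 13(W), 12(W); every one is W ⇒ L
Every move from 20 reaches a W position, so the mover loses.

The second player wins.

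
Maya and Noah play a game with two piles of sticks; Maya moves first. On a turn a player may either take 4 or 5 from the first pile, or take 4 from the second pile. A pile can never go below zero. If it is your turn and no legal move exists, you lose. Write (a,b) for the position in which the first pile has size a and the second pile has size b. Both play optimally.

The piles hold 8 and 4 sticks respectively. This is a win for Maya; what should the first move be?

Move to (4,4).

Label each position W (a win for the player to move) or L (a loss). A position with no legal move is L; any other position is W exactly when some move reaches an L, and L when every move reaches a W.
No move ever increases a pile, so every position that can arise here has a ≤ 8 and b ≤ 4; it is enough to label the cells with 0 ≤ a ≤ 8 and 0 ≤ b ≤ 4.
Every move lowers a or b (never raises either), so fill the grid row by row in increasing a, and left to right within a row: each cell's successors are then already labelled.
      b=0  b=1  b=2  b=3  b=4
a=0:    L    L    L    L    W
a=1:    L    L    L    L    W
a=2:    L    L    L    L    W
a=3:    L    L    L    L    W
a=4:    W    W    W    W    L
a=5:    W    W    W    W    L
a=6:    W    W    W    W    L
a=7:    W    W    W    W    L
a=8:    W    W    W    W    W
Cells with no legal move (terminal, hence L): (0,0), (0,1), (0,2), (0,3), (1,0), (1,1), (1,2), (1,3), (2,0), (2,1), (2,2), (2,3), (3,0), (3,1), (3,2), (3,3).
The remaining L cells, each justified by listing all of its moves:
(4,4): only reaches (0,4)(W), (4,0)(W), all W → L
(5,4): only reaches (1,4)(W), (0,4)(W), (5,0)(W), all W → L
(6,4): only reaches (2,4)(W), (1,4)(W), (6,0)(W), all W → L
(7,4): only reaches (3,4)(W), (2,4)(W), (7,0)(W), all W → L
Every other cell has at least one move into one of the L cells above, so it is W.
From (8,4), the L positions reachable in one move are: (4,4).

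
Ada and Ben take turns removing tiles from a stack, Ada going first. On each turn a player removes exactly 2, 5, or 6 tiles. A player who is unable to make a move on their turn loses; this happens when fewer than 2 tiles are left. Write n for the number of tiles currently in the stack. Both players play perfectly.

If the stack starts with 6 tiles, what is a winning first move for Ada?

Classify positions by backward induction: terminal positions (no move available) are L. From any other position, the mover wins iff some move reaches an L.
n=0: no move → L
n=1: no move → L
n=2: reaches L-position 0 → W
n=3: reaches L-position 1 → W
n=4: only reaches 2(W), which is W → L
n=5: reaches L-position 0 → W
n=6: reaches L-position 4 → W
From 6, the L positions reachable in one move are: 4, 1, 0. Any move reaching one of these is winning.

Remove 2, leaving 4.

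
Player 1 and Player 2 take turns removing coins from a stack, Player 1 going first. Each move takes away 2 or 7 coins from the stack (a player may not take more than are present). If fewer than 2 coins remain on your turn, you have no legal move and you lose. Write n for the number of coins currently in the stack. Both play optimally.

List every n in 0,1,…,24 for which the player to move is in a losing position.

Label each position W (a win for the player to move) or L (a loss). A position with no legal move is L; any other position is W exactly when some move reaches an L, and L when every move reaches a W.
n=0: no move → L
n=1: no move → L
n=2: can move to 0, which is L ⇒ W
n=3: can move to 1, which is L ⇒ W
n=4: the only move is to 2(W), a W ⇒ L
n=5: the only move is to 3(W), a W ⇒ L
n=6: can move to 4, which is L ⇒ W
n=7: can move to 5, which is L ⇒ W
n=8: can move to 1, which is L ⇒ W
n=9: moves to 7(W), 2(W); every one is W ⇒ L
n=10: moves to 8(W), 3(W); every one is W ⇒ L
n=11: can move to 9, which is L ⇒ W
n=12: can move to 10, which is L ⇒ W
n=13: moves to 11(W), 6(W); every one is W ⇒ L
n=14: moves to 12(W), 7(W); every one is W ⇒ L
n=15: can move to 13, which is L ⇒ W
n=16: can move to 14, which is L ⇒ W
n=17: can move to 10, which is L ⇒ W
n=18: moves to 16(W), 11(W); every one is W ⇒ L
n=19: moves to 17(W), 12(W); every one is W ⇒ L
n=20: can move to 18, which is L ⇒ W
n=21: can move to 19, which is L ⇒ W
n=22: moves to 20(W), 15(W); every one is W ⇒ L
n=23: moves to 21(W), 16(W); every one is W ⇒ L
n=24: can move to 22, which is L ⇒ W
The losing starting values of n are exactly the entries labelled L in this table (12 of them).

0, 1, 4, 5, 9, 10, 13, 14, 18, 19, 22, 23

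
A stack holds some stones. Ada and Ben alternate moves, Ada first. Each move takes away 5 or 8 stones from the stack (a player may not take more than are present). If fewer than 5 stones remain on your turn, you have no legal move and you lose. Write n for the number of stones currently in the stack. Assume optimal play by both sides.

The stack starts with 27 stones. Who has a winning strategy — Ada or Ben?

Ben wins.

Label each position W (a win for the player to move) or L (a loss). A position with no legal move is L; any other position is W exactly when some move reaches an L, and L when every move reaches a W.
n=0: no move → L
n=1: no move → L
n=2: no move → L
n=3: no move → L
n=4: no move → L
n=5: →0(L), so W
n=6: →1(L), so W
n=7: →2(L), so W
n=8: →3(L), so W
n=9: →4(L), so W
n=10: →2(L), so W
n=11: →3(L), so W
n=12: →4(L), so W
n=13: →8(W), 5(W) — all W, so L
n=14: →9(W), 6(W) — all W, so L
n=15: →10(W), 7(W) — all W, so L
n=16: →11(W), 8(W) — all W, so L
n=17: →12(W), 9(W) — all W, so L
n=18: →13(L), so W
n=19: →14(L), so W
n=20: →15(L), so W
n=21: →16(L), so W
n=22: →17(L), so W
n=23: →15(L), so W
n=24: →16(L), so W
n=25: →17(L), so W
n=26: →21(W), 18(W) — all W, so L
n=27: →22(W), 19(W) — all W, so L
The starting position 27 is L: whatever Ada does, the opponent receives a W position.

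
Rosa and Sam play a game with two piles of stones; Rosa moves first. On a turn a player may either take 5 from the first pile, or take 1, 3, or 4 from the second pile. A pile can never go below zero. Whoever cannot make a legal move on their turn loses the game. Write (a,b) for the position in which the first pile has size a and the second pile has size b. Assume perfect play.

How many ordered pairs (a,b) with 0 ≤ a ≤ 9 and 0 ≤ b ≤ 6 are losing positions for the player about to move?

20

Compute win/loss labels from the base case upward. A position with no move is L. Any other position is W if it can reach an L in one move, else L.
Every move lowers a or b (never raises either), so fill the grid row by row in increasing a, and left to right within a row: each cell's successors are then already labelled.
      b=0  b=1  b=2  b=3  b=4  b=5  b=6
a=0:    L    W    L    W    W    W    W
a=1:    L    W    L    W    W    W    W
a=2:    L    W    L    W    W    W    W
a=3:    L    W    L    W    W    W    W
a=4:    L    W    L    W    W    W    W
a=5:    W    L    W    L    W    W    W
a=6:    W    L    W    L    W    W    W
a=7:    W    L    W    L    W    W    W
a=8:    W    L    W    L    W    W    W
a=9:    W    L    W    L    W    W    W
Cells with no legal move (terminal, hence L): (0,0), (1,0), (2,0), (3,0), (4,0).
The remaining L cells, each justified by listing all of its moves:
(0,2): L (sole option (0,1)(W) is W)
(1,2): L (sole option (1,1)(W) is W)
(2,2): L (sole option (2,1)(W) is W)
(3,2): L (sole option (3,1)(W) is W)
(4,2): L (sole option (4,1)(W) is W)
(5,1): L (options (0,1)(W), (5,0)(W) are all W)
(5,3): L (options (0,3)(W), (5,2)(W), (5,0)(W) are all W)
(6,1): L (options (1,1)(W), (6,0)(W) are all W)
(6,3): L (options (1,3)(W), (6,2)(W), (6,0)(W) are all W)
(7,1): L (options (2,1)(W), (7,0)(W) are all W)
(7,3): L (options (2,3)(W), (7,2)(W), (7,0)(W) are all W)
(8,1): L (options (3,1)(W), (8,0)(W) are all W)
(8,3): L (options (3,3)(W), (8,2)(W), (8,0)(W) are all W)
(9,1): L (options (4,1)(W), (9,0)(W) are all W)
(9,3): L (options (4,3)(W), (9,2)(W), (9,0)(W) are all W)
Every other cell has at least one move into one of the L cells above, so it is W.
L cells per row: a=0: 2, a=1: 2, a=2: 2, a=3: 2, a=4: 2, a=5: 2, a=6: 2, a=7: 2, a=8: 2, a=9: 2; total 20.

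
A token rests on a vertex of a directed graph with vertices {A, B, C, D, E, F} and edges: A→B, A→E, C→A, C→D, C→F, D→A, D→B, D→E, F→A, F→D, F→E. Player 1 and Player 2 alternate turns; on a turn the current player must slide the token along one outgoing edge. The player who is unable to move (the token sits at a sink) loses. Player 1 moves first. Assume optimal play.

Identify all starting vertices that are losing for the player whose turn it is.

Label each position W (a win for the player to move) or L (a loss). A position with no legal move is L; any other position is W exactly when some move reaches an L, and L when every move reaches a W.
Every edge goes from a vertex to one that appears earlier in the order B, E, A, D, F, C, so processing vertices in that order labels each vertex after all of its successors.
B: no outgoing edge → L
E: no outgoing edge → L
A: →E(L), so W
D: →E(L), so W
F: →E(L), so W
C: →F(W), D(W), A(W) — all W, so L
The losing starting vertices are exactly the entries labelled L in this table (3 of them).

B, C, E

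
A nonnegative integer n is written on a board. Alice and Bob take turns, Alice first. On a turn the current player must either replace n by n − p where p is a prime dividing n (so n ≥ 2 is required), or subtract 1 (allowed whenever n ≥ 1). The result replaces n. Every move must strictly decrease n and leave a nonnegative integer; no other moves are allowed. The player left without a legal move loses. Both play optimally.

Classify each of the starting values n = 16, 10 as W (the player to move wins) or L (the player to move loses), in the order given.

Use the standard recursion: the mover loses at a terminal position; elsewhere, the mover wins exactly when some move hands the opponent an L position.
n=0: no move → L
n=1: reaches L-position 0 → W
n=2: reaches L-position 0 → W
n=3: reaches L-position 0 → W
n=4: only reaches 2(W), 3(W), all W → L
n=5: reaches L-position 0 → W
n=6: reaches L-position 4 → W
n=7: reaches L-position 0 → W
n=8: only reaches 6(W), 7(W), all W → L
n=9: reaches L-position 8 → W
n=10: reaches L-position 8 → W
n=11: reaches L-position 0 → W
n=12: only reaches 9(W), 10(W), 11(W), all W → L
n=13: reaches L-position 0 → W
n=14: reaches L-position 12 → W
n=15: reaches L-position 12 → W
n=16: only reaches 14(W), 15(W), all W → L

16: L, 10: W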